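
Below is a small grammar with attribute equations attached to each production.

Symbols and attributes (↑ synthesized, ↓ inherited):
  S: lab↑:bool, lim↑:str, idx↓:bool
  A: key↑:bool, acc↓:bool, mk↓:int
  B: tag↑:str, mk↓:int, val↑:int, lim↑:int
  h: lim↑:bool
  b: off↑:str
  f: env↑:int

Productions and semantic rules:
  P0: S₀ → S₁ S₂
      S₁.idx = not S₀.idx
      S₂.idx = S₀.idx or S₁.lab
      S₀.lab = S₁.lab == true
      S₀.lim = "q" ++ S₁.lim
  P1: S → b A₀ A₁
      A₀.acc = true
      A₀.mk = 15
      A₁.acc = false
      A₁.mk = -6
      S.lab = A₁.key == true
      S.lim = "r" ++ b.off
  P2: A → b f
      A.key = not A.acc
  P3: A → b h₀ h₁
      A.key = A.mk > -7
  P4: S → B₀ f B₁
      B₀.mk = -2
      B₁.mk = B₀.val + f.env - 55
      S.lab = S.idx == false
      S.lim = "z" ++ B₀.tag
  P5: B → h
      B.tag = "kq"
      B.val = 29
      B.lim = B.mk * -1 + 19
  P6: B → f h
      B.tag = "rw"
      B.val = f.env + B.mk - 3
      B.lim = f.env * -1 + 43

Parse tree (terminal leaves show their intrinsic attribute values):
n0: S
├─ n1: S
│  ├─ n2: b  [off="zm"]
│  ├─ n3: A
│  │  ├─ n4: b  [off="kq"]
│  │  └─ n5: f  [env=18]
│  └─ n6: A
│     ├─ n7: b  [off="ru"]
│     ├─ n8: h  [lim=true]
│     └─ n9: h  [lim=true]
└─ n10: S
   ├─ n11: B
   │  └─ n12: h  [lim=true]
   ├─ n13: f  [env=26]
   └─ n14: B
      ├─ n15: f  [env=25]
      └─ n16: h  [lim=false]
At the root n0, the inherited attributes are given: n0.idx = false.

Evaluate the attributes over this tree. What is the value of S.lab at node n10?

1. n0.idx = false  [given at root]
2. n1.idx = true  [not S₀.idx]
3. n2.off = "zm"  [terminal]
4. n3.acc = true  [true]
5. n3.mk = 15  [15]
6. n4.off = "kq"  [terminal]
7. n5.env = 18  [terminal]
8. n3.key = false  [not A.acc]
9. n6.acc = false  [false]
10. n6.mk = -6  [-6]
11. n7.off = "ru"  [terminal]
12. n8.lim = true  [terminal]
13. n9.lim = true  [terminal]
14. n6.key = true  [A.mk > -7]
15. n1.lab = true  [A₁.key == true]
16. n1.lim = "rzm"  ["r" ++ b.off]
17. n10.idx = true  [S₀.idx or S₁.lab]
18. n11.mk = -2  [-2]
19. n12.lim = true  [terminal]
20. n11.tag = "kq"  ["kq"]
21. n11.val = 29  [29]
22. n11.lim = 21  [B.mk * -1 + 19]
23. n13.env = 26  [terminal]
24. n14.mk = 0  [B₀.val + f.env - 55]
25. n15.env = 25  [terminal]
26. n16.lim = false  [terminal]
27. n14.tag = "rw"  ["rw"]
28. n14.val = 22  [f.env + B.mk - 3]
29. n14.lim = 18  [f.env * -1 + 43]
30. n10.lab = false  [S.idx == false]
31. n10.lim = "zkq"  ["z" ++ B₀.tag]
32. n0.lab = true  [S₁.lab == true]
33. n0.lim = "qrzm"  ["q" ++ S₁.lim]

false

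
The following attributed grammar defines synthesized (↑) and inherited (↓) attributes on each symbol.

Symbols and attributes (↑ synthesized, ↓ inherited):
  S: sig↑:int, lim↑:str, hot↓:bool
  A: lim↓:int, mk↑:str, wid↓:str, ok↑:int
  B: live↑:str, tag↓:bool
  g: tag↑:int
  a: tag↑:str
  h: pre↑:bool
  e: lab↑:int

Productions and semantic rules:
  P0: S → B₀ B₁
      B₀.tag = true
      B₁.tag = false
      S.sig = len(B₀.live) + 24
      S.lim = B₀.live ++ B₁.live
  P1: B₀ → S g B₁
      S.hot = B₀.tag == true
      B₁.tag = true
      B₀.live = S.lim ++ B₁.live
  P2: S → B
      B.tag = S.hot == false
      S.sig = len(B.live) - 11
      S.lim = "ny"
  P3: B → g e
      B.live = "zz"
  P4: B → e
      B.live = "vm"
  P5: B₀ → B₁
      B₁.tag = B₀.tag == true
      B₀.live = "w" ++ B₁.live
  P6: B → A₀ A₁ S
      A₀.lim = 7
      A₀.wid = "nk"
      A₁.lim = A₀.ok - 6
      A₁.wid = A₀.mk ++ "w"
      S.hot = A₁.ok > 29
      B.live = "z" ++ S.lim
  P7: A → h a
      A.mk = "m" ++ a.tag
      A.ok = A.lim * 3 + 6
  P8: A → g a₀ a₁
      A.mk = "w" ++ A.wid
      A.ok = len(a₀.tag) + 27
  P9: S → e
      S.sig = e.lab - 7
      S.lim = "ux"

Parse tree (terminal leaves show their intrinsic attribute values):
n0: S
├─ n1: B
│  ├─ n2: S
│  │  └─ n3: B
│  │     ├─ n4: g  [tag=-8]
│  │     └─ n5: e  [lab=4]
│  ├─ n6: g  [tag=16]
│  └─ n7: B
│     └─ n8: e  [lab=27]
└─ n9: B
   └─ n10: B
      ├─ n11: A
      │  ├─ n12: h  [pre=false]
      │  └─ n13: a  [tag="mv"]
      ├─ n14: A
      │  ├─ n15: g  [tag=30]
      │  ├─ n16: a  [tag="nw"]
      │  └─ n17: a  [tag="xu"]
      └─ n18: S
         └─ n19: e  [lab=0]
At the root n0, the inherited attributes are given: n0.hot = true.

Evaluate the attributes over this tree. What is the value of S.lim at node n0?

1. n0.hot = true  [given at root]
2. n1.tag = true  [true]
3. n2.hot = true  [B₀.tag == true]
4. n3.tag = false  [S.hot == false]
5. n4.tag = -8  [terminal]
6. n5.lab = 4  [terminal]
7. n3.live = "zz"  ["zz"]
8. n2.sig = -9  [len(B.live) - 11]
9. n2.lim = "ny"  ["ny"]
10. n6.tag = 16  [terminal]
11. n7.tag = true  [true]
12. n8.lab = 27  [terminal]
13. n7.live = "vm"  ["vm"]
14. n1.live = "nyvm"  [S.lim ++ B₁.live]
15. n9.tag = false  [false]
16. n10.tag = false  [B₀.tag == true]
17. n11.lim = 7  [7]
18. n11.wid = "nk"  ["nk"]
19. n12.pre = false  [terminal]
20. n13.tag = "mv"  [terminal]
21. n11.mk = "mmv"  ["m" ++ a.tag]
22. n11.ok = 27  [A.lim * 3 + 6]
23. n14.lim = 21  [A₀.ok - 6]
24. n14.wid = "mmvw"  [A₀.mk ++ "w"]
25. n15.tag = 30  [terminal]
26. n16.tag = "nw"  [terminal]
27. n17.tag = "xu"  [terminal]
28. n14.mk = "wmmvw"  ["w" ++ A.wid]
29. n14.ok = 29  [len(a₀.tag) + 27]
30. n18.hot = false  [A₁.ok > 29]
31. n19.lab = 0  [terminal]
32. n18.sig = -7  [e.lab - 7]
33. n18.lim = "ux"  ["ux"]
34. n10.live = "zux"  ["z" ++ S.lim]
35. n9.live = "wzux"  ["w" ++ B₁.live]
36. n0.sig = 28  [len(B₀.live) + 24]
37. n0.lim = "nyvmwzux"  [B₀.live ++ B₁.live]

"nyvmwzux"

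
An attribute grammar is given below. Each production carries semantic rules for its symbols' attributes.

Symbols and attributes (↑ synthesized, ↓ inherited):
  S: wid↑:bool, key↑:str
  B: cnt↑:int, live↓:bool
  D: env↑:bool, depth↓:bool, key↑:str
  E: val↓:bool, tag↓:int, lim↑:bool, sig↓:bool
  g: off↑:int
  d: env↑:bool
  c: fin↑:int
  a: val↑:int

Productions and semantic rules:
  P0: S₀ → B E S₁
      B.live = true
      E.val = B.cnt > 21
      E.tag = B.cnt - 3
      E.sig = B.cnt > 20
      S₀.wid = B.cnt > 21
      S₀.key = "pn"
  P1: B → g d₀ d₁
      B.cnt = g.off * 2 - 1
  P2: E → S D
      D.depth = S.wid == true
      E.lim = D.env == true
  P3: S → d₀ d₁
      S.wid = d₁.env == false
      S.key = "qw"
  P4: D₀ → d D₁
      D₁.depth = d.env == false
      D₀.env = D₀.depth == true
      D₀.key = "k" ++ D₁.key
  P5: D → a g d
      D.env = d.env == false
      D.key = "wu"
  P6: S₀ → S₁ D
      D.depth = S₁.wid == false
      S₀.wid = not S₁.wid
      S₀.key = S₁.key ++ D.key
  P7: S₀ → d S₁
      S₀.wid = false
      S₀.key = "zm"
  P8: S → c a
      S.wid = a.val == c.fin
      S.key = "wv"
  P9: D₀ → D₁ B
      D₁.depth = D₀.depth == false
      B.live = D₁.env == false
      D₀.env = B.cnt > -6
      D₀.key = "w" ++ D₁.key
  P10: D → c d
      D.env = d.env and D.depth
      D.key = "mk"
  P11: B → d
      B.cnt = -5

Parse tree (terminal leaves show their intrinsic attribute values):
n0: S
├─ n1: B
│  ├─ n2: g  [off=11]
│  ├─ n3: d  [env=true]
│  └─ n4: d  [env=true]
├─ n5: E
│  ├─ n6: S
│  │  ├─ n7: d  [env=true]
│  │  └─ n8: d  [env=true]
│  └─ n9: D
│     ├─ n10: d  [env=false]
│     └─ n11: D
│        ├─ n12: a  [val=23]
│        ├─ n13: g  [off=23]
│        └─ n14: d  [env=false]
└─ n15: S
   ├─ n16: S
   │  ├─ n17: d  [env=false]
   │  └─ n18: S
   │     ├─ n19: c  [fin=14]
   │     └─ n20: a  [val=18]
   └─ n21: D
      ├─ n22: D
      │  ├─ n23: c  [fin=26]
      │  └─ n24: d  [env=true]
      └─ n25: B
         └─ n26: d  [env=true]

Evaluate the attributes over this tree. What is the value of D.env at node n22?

false

1. n1.live = true  [true]
2. n2.off = 11  [terminal]
3. n3.env = true  [terminal]
4. n4.env = true  [terminal]
5. n1.cnt = 21  [g.off * 2 - 1]
6. n5.val = false  [B.cnt > 21]
7. n5.tag = 18  [B.cnt - 3]
8. n5.sig = true  [B.cnt > 20]
9. n7.env = true  [terminal]
10. n8.env = true  [terminal]
11. n6.wid = false  [d₁.env == false]
12. n6.key = "qw"  ["qw"]
13. n9.depth = false  [S.wid == true]
14. n10.env = false  [terminal]
15. n11.depth = true  [d.env == false]
16. n12.val = 23  [terminal]
17. n13.off = 23  [terminal]
18. n14.env = false  [terminal]
19. n11.env = true  [d.env == false]
20. n11.key = "wu"  ["wu"]
21. n9.env = false  [D₀.depth == true]
22. n9.key = "kwu"  ["k" ++ D₁.key]
23. n5.lim = false  [D.env == true]
24. n17.env = false  [terminal]
25. n19.fin = 14  [terminal]
26. n20.val = 18  [terminal]
27. n18.wid = false  [a.val == c.fin]
28. n18.key = "wv"  ["wv"]
29. n16.wid = false  [false]
30. n16.key = "zm"  ["zm"]
31. n21.depth = true  [S₁.wid == false]
32. n22.depth = false  [D₀.depth == false]
33. n23.fin = 26  [terminal]
34. n24.env = true  [terminal]
35. n22.env = false  [d.env and D.depth]
36. n22.key = "mk"  ["mk"]
37. n25.live = true  [D₁.env == false]
38. n26.env = true  [terminal]
39. n25.cnt = -5  [-5]
40. n21.env = true  [B.cnt > -6]
41. n21.key = "wmk"  ["w" ++ D₁.key]
42. n15.wid = true  [not S₁.wid]
43. n15.key = "zmwmk"  [S₁.key ++ D.key]
44. n0.wid = false  [B.cnt > 21]
45. n0.key = "pn"  ["pn"]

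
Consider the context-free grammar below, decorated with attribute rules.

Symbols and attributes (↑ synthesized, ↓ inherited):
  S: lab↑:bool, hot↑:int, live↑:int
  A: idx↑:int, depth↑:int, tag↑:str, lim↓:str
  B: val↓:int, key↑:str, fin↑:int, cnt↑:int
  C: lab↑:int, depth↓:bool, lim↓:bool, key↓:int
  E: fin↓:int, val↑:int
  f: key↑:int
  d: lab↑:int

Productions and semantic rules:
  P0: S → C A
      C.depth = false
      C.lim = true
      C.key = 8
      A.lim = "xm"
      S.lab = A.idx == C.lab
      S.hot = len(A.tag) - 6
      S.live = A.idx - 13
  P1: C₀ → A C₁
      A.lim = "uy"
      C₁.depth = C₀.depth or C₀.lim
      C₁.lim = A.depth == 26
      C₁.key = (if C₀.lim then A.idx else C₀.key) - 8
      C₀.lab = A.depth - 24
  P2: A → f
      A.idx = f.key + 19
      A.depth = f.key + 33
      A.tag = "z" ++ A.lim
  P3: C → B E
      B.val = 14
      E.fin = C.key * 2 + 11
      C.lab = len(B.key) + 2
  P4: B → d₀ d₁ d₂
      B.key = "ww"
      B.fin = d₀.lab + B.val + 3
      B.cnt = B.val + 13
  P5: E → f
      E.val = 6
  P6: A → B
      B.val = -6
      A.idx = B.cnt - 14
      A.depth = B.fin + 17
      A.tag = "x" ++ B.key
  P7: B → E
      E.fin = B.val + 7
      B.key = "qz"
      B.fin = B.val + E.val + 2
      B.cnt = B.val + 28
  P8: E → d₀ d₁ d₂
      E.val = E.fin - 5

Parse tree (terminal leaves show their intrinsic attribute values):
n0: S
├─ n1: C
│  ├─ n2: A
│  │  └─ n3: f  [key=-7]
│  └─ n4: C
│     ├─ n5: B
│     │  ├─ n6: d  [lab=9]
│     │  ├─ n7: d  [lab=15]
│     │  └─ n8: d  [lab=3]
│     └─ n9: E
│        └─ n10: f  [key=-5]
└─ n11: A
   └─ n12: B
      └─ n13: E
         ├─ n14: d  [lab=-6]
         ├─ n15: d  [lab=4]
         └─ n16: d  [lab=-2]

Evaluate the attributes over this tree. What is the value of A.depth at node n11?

9

1. n1.depth = false  [false]
2. n1.lim = true  [true]
3. n1.key = 8  [8]
4. n2.lim = "uy"  ["uy"]
5. n3.key = -7  [terminal]
6. n2.idx = 12  [f.key + 19]
7. n2.depth = 26  [f.key + 33]
8. n2.tag = "zuy"  ["z" ++ A.lim]
9. n4.depth = true  [C₀.depth or C₀.lim]
10. n4.lim = true  [A.depth == 26]
11. n4.key = 4  [(if C₀.lim then A.idx else C₀.key) - 8]
12. n5.val = 14  [14]
13. n6.lab = 9  [terminal]
14. n7.lab = 15  [terminal]
15. n8.lab = 3  [terminal]
16. n5.key = "ww"  ["ww"]
17. n5.fin = 26  [d₀.lab + B.val + 3]
18. n5.cnt = 27  [B.val + 13]
19. n9.fin = 19  [C.key * 2 + 11]
20. n10.key = -5  [terminal]
21. n9.val = 6  [6]
22. n4.lab = 4  [len(B.key) + 2]
23. n1.lab = 2  [A.depth - 24]
24. n11.lim = "xm"  ["xm"]
25. n12.val = -6  [-6]
26. n13.fin = 1  [B.val + 7]
27. n14.lab = -6  [terminal]
28. n15.lab = 4  [terminal]
29. n16.lab = -2  [terminal]
30. n13.val = -4  [E.fin - 5]
31. n12.key = "qz"  ["qz"]
32. n12.fin = -8  [B.val + E.val + 2]
33. n12.cnt = 22  [B.val + 28]
34. n11.idx = 8  [B.cnt - 14]
35. n11.depth = 9  [B.fin + 17]
36. n11.tag = "xqz"  ["x" ++ B.key]
37. n0.lab = false  [A.idx == C.lab]
38. n0.hot = -3  [len(A.tag) - 6]
39. n0.live = -5  [A.idx - 13]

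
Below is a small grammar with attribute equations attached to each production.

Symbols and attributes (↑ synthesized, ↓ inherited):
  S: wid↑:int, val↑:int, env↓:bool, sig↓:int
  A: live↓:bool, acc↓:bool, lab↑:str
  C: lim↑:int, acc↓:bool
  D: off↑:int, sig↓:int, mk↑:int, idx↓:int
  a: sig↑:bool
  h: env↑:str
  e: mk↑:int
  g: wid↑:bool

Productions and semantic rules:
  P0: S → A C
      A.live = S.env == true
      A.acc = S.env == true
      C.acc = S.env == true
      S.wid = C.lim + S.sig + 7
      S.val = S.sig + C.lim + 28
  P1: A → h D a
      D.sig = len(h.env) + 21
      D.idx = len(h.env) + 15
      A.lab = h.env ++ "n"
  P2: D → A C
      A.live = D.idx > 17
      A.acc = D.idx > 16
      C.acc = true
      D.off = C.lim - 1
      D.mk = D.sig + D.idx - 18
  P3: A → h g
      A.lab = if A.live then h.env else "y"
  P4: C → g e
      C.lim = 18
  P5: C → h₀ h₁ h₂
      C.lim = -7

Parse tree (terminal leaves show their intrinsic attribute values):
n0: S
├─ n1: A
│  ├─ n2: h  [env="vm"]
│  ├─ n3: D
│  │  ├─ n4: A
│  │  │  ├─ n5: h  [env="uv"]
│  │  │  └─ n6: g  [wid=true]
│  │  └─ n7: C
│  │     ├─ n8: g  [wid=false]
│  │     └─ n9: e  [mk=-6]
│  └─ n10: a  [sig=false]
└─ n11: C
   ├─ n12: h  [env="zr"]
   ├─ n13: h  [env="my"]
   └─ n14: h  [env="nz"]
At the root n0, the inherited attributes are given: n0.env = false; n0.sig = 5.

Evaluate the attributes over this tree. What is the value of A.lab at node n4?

"y"

1. n0.env = false  [given at root]
2. n0.sig = 5  [given at root]
3. n1.live = false  [S.env == true]
4. n1.acc = false  [S.env == true]
5. n2.env = "vm"  [terminal]
6. n3.sig = 23  [len(h.env) + 21]
7. n3.idx = 17  [len(h.env) + 15]
8. n4.live = false  [D.idx > 17]
9. n4.acc = true  [D.idx > 16]
10. n5.env = "uv"  [terminal]
11. n6.wid = true  [terminal]
12. n4.lab = "y"  [if A.live then h.env else "y"]
13. n7.acc = true  [true]
14. n8.wid = false  [terminal]
15. n9.mk = -6  [terminal]
16. n7.lim = 18  [18]
17. n3.off = 17  [C.lim - 1]
18. n3.mk = 22  [D.sig + D.idx - 18]
19. n10.sig = false  [terminal]
20. n1.lab = "vmn"  [h.env ++ "n"]
21. n11.acc = false  [S.env == true]
22. n12.env = "zr"  [terminal]
23. n13.env = "my"  [terminal]
24. n14.env = "nz"  [terminal]
25. n11.lim = -7  [-7]
26. n0.wid = 5  [C.lim + S.sig + 7]
27. n0.val = 26  [S.sig + C.lim + 28]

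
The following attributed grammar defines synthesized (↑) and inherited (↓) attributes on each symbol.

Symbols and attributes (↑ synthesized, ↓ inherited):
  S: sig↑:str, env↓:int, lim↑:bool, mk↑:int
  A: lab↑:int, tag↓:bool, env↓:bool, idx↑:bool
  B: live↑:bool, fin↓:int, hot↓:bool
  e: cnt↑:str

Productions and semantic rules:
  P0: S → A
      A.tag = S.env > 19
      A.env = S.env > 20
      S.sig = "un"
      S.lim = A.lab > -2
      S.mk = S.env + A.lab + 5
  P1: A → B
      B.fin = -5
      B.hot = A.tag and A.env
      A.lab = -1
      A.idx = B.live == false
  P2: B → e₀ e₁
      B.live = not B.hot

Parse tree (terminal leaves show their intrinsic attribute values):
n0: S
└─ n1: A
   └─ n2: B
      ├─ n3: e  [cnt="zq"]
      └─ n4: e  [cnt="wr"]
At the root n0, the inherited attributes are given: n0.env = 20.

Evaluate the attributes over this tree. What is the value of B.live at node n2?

1. n0.env = 20  [given at root]
2. n1.tag = true  [S.env > 19]
3. n1.env = false  [S.env > 20]
4. n2.fin = -5  [-5]
5. n2.hot = false  [A.tag and A.env]
6. n3.cnt = "zq"  [terminal]
7. n4.cnt = "wr"  [terminal]
8. n2.live = true  [not B.hot]
9. n1.lab = -1  [-1]
10. n1.idx = false  [B.live == false]
11. n0.sig = "un"  ["un"]
12. n0.lim = true  [A.lab > -2]
13. n0.mk = 24  [S.env + A.lab + 5]

true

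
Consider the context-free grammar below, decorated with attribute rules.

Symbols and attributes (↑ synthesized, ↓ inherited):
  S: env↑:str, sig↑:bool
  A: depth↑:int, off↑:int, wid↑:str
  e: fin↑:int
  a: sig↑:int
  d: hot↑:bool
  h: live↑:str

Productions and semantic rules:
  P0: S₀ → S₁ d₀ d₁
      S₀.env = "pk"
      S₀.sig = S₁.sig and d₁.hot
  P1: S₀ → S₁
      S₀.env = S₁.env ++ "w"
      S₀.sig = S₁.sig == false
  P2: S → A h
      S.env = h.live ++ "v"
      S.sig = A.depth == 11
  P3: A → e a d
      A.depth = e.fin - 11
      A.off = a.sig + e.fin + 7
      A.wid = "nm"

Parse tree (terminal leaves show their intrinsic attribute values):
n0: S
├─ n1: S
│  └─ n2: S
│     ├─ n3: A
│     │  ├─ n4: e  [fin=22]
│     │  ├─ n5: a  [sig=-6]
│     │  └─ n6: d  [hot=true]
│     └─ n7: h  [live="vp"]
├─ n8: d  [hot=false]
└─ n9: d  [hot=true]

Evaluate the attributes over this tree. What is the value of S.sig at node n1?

false

1. n4.fin = 22  [terminal]
2. n5.sig = -6  [terminal]
3. n6.hot = true  [terminal]
4. n3.depth = 11  [e.fin - 11]
5. n3.off = 23  [a.sig + e.fin + 7]
6. n3.wid = "nm"  ["nm"]
7. n7.live = "vp"  [terminal]
8. n2.env = "vpv"  [h.live ++ "v"]
9. n2.sig = true  [A.depth == 11]
10. n1.env = "vpvw"  [S₁.env ++ "w"]
11. n1.sig = false  [S₁.sig == false]
12. n8.hot = false  [terminal]
13. n9.hot = true  [terminal]
14. n0.env = "pk"  ["pk"]
15. n0.sig = false  [S₁.sig and d₁.hot]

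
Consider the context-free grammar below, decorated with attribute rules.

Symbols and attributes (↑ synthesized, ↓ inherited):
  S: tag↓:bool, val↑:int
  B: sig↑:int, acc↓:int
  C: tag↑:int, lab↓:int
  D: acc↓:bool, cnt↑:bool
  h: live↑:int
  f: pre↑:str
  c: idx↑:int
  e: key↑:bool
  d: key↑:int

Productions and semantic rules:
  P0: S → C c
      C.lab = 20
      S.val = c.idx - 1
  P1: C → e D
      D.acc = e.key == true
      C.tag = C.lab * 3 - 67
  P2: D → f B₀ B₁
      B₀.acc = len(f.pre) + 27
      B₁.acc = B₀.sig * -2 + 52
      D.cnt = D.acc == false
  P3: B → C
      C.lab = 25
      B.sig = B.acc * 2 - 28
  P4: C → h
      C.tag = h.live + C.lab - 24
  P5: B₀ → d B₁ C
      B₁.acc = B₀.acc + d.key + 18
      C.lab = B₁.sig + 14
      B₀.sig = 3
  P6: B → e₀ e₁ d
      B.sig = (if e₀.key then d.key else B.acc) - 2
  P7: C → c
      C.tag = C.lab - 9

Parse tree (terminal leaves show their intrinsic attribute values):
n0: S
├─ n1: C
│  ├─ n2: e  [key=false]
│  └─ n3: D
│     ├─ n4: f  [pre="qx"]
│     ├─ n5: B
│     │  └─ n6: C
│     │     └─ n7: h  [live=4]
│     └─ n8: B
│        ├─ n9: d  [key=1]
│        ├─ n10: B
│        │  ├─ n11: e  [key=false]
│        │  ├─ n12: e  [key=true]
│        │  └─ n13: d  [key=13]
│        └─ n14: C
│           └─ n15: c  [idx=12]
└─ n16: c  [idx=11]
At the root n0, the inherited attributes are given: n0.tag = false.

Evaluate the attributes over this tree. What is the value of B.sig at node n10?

9

1. n0.tag = false  [given at root]
2. n1.lab = 20  [20]
3. n2.key = false  [terminal]
4. n3.acc = false  [e.key == true]
5. n4.pre = "qx"  [terminal]
6. n5.acc = 29  [len(f.pre) + 27]
7. n6.lab = 25  [25]
8. n7.live = 4  [terminal]
9. n6.tag = 5  [h.live + C.lab - 24]
10. n5.sig = 30  [B.acc * 2 - 28]
11. n8.acc = -8  [B₀.sig * -2 + 52]
12. n9.key = 1  [terminal]
13. n10.acc = 11  [B₀.acc + d.key + 18]
14. n11.key = false  [terminal]
15. n12.key = true  [terminal]
16. n13.key = 13  [terminal]
17. n10.sig = 9  [(if e₀.key then d.key else B.acc) - 2]
18. n14.lab = 23  [B₁.sig + 14]
19. n15.idx = 12  [terminal]
20. n14.tag = 14  [C.lab - 9]
21. n8.sig = 3  [3]
22. n3.cnt = true  [D.acc == false]
23. n1.tag = -7  [C.lab * 3 - 67]
24. n16.idx = 11  [terminal]
25. n0.val = 10  [c.idx - 1]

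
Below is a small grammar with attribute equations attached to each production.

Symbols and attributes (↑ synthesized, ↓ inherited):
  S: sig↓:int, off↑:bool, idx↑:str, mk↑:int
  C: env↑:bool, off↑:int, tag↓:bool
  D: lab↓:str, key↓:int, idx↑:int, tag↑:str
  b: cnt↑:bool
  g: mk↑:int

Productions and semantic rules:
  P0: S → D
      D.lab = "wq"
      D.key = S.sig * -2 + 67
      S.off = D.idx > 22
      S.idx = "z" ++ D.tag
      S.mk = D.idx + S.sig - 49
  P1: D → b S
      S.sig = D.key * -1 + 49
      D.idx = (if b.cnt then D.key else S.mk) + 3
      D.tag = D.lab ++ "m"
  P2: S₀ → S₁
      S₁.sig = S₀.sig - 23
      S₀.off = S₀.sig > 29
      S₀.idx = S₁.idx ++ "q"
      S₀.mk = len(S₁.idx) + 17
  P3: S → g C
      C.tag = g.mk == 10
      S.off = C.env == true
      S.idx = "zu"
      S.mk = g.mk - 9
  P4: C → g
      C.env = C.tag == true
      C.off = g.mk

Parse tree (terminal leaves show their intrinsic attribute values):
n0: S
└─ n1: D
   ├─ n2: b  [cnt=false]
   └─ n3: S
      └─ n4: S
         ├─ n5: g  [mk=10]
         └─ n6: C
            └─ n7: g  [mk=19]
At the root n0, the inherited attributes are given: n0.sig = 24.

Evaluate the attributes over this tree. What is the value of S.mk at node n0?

-3

1. n0.sig = 24  [given at root]
2. n1.lab = "wq"  ["wq"]
3. n1.key = 19  [S.sig * -2 + 67]
4. n2.cnt = false  [terminal]
5. n3.sig = 30  [D.key * -1 + 49]
6. n4.sig = 7  [S₀.sig - 23]
7. n5.mk = 10  [terminal]
8. n6.tag = true  [g.mk == 10]
9. n7.mk = 19  [terminal]
10. n6.env = true  [C.tag == true]
11. n6.off = 19  [g.mk]
12. n4.off = true  [C.env == true]
13. n4.idx = "zu"  ["zu"]
14. n4.mk = 1  [g.mk - 9]
15. n3.off = true  [S₀.sig > 29]
16. n3.idx = "zuq"  [S₁.idx ++ "q"]
17. n3.mk = 19  [len(S₁.idx) + 17]
18. n1.idx = 22  [(if b.cnt then D.key else S.mk) + 3]
19. n1.tag = "wqm"  [D.lab ++ "m"]
20. n0.off = false  [D.idx > 22]
21. n0.idx = "zwqm"  ["z" ++ D.tag]
22. n0.mk = -3  [D.idx + S.sig - 49]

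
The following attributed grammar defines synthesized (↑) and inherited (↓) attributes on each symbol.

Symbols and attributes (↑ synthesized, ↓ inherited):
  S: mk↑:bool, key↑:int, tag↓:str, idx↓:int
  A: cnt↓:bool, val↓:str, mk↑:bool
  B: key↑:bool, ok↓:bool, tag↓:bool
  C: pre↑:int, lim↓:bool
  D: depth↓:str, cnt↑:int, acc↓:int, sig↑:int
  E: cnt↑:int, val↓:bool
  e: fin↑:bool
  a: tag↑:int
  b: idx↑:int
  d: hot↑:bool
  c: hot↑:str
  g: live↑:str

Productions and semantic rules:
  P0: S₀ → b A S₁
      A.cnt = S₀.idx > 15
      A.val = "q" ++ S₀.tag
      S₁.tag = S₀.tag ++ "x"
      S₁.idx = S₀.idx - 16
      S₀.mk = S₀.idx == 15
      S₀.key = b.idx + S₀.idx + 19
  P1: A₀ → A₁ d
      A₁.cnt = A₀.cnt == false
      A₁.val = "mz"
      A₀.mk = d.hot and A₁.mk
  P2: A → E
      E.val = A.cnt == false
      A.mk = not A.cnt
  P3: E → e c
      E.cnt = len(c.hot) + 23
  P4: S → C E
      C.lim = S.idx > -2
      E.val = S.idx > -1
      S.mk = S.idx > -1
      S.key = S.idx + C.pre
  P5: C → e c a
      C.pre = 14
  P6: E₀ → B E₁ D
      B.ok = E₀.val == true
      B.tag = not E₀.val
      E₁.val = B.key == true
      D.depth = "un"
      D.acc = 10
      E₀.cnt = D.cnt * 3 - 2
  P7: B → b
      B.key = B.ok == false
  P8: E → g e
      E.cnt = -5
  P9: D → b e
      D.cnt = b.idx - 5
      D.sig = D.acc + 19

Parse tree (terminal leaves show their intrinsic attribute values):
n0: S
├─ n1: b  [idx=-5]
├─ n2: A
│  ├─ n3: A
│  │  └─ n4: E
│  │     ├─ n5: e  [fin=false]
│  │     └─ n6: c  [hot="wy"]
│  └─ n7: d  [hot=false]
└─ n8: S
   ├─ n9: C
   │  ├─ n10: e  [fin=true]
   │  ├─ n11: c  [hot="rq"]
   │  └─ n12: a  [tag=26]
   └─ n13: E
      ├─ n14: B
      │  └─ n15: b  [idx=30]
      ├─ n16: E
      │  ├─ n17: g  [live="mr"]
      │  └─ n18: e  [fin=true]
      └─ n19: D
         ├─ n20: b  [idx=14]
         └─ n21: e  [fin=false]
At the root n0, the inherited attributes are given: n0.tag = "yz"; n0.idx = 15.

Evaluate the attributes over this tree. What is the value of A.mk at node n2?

false

1. n0.tag = "yz"  [given at root]
2. n0.idx = 15  [given at root]
3. n1.idx = -5  [terminal]
4. n2.cnt = false  [S₀.idx > 15]
5. n2.val = "qyz"  ["q" ++ S₀.tag]
6. n3.cnt = true  [A₀.cnt == false]
7. n3.val = "mz"  ["mz"]
8. n4.val = false  [A.cnt == false]
9. n5.fin = false  [terminal]
10. n6.hot = "wy"  [terminal]
11. n4.cnt = 25  [len(c.hot) + 23]
12. n3.mk = false  [not A.cnt]
13. n7.hot = false  [terminal]
14. n2.mk = false  [d.hot and A₁.mk]
15. n8.tag = "yzx"  [S₀.tag ++ "x"]
16. n8.idx = -1  [S₀.idx - 16]
17. n9.lim = true  [S.idx > -2]
18. n10.fin = true  [terminal]
19. n11.hot = "rq"  [terminal]
20. n12.tag = 26  [terminal]
21. n9.pre = 14  [14]
22. n13.val = false  [S.idx > -1]
23. n14.ok = false  [E₀.val == true]
24. n14.tag = true  [not E₀.val]
25. n15.idx = 30  [terminal]
26. n14.key = true  [B.ok == false]
27. n16.val = true  [B.key == true]
28. n17.live = "mr"  [terminal]
29. n18.fin = true  [terminal]
30. n16.cnt = -5  [-5]
31. n19.depth = "un"  ["un"]
32. n19.acc = 10  [10]
33. n20.idx = 14  [terminal]
34. n21.fin = false  [terminal]
35. n19.cnt = 9  [b.idx - 5]
36. n19.sig = 29  [D.acc + 19]
37. n13.cnt = 25  [D.cnt * 3 - 2]
38. n8.mk = false  [S.idx > -1]
39. n8.key = 13  [S.idx + C.pre]
40. n0.mk = true  [S₀.idx == 15]
41. n0.key = 29  [b.idx + S₀.idx + 19]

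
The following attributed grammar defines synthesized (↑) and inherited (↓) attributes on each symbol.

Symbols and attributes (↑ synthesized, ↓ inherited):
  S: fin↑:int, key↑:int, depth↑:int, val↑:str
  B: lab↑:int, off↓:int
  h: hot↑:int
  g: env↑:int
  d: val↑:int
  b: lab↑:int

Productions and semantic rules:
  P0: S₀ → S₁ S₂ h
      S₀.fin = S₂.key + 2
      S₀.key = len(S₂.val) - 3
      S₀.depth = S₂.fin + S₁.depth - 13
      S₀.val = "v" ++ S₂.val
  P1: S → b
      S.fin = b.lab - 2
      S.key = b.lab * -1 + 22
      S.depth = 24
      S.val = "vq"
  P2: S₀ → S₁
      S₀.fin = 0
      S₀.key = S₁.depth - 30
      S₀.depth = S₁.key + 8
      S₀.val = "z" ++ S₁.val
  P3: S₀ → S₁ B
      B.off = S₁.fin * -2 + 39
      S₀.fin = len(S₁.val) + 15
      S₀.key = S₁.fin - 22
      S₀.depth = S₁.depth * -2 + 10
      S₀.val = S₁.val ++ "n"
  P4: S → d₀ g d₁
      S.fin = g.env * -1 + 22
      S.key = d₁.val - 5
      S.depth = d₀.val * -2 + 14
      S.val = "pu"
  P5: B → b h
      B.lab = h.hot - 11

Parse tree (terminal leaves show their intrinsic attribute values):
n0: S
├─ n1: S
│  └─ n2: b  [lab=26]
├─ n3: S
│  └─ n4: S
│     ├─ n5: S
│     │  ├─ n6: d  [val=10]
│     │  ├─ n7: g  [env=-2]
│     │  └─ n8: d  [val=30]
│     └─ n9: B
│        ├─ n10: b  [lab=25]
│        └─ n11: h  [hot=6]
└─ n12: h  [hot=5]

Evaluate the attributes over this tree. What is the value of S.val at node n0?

"vzpun"

1. n2.lab = 26  [terminal]
2. n1.fin = 24  [b.lab - 2]
3. n1.key = -4  [b.lab * -1 + 22]
4. n1.depth = 24  [24]
5. n1.val = "vq"  ["vq"]
6. n6.val = 10  [terminal]
7. n7.env = -2  [terminal]
8. n8.val = 30  [terminal]
9. n5.fin = 24  [g.env * -1 + 22]
10. n5.key = 25  [d₁.val - 5]
11. n5.depth = -6  [d₀.val * -2 + 14]
12. n5.val = "pu"  ["pu"]
13. n9.off = -9  [S₁.fin * -2 + 39]
14. n10.lab = 25  [terminal]
15. n11.hot = 6  [terminal]
16. n9.lab = -5  [h.hot - 11]
17. n4.fin = 17  [len(S₁.val) + 15]
18. n4.key = 2  [S₁.fin - 22]
19. n4.depth = 22  [S₁.depth * -2 + 10]
20. n4.val = "pun"  [S₁.val ++ "n"]
21. n3.fin = 0  [0]
22. n3.key = -8  [S₁.depth - 30]
23. n3.depth = 10  [S₁.key + 8]
24. n3.val = "zpun"  ["z" ++ S₁.val]
25. n12.hot = 5  [terminal]
26. n0.fin = -6  [S₂.key + 2]
27. n0.key = 1  [len(S₂.val) - 3]
28. n0.depth = 11  [S₂.fin + S₁.depth - 13]
29. n0.val = "vzpun"  ["v" ++ S₂.val]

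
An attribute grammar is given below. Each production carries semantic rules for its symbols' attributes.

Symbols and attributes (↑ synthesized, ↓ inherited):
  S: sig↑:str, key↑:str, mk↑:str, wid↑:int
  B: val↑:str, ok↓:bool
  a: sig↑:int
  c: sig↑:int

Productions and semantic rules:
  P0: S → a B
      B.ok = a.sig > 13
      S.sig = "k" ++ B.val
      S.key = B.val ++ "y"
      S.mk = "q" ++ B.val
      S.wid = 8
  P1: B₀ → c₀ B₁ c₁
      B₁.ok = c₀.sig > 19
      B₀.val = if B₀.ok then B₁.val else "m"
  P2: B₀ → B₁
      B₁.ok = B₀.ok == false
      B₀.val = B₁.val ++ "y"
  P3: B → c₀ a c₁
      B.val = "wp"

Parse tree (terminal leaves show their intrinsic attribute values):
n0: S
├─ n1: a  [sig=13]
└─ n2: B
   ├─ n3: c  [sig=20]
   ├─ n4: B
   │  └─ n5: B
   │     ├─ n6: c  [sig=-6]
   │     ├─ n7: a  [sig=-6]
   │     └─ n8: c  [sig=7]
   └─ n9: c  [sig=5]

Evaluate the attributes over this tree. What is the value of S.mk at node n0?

"qm"

1. n1.sig = 13  [terminal]
2. n2.ok = false  [a.sig > 13]
3. n3.sig = 20  [terminal]
4. n4.ok = true  [c₀.sig > 19]
5. n5.ok = false  [B₀.ok == false]
6. n6.sig = -6  [terminal]
7. n7.sig = -6  [terminal]
8. n8.sig = 7  [terminal]
9. n5.val = "wp"  ["wp"]
10. n4.val = "wpy"  [B₁.val ++ "y"]
11. n9.sig = 5  [terminal]
12. n2.val = "m"  [if B₀.ok then B₁.val else "m"]
13. n0.sig = "km"  ["k" ++ B.val]
14. n0.key = "my"  [B.val ++ "y"]
15. n0.mk = "qm"  ["q" ++ B.val]
16. n0.wid = 8  [8]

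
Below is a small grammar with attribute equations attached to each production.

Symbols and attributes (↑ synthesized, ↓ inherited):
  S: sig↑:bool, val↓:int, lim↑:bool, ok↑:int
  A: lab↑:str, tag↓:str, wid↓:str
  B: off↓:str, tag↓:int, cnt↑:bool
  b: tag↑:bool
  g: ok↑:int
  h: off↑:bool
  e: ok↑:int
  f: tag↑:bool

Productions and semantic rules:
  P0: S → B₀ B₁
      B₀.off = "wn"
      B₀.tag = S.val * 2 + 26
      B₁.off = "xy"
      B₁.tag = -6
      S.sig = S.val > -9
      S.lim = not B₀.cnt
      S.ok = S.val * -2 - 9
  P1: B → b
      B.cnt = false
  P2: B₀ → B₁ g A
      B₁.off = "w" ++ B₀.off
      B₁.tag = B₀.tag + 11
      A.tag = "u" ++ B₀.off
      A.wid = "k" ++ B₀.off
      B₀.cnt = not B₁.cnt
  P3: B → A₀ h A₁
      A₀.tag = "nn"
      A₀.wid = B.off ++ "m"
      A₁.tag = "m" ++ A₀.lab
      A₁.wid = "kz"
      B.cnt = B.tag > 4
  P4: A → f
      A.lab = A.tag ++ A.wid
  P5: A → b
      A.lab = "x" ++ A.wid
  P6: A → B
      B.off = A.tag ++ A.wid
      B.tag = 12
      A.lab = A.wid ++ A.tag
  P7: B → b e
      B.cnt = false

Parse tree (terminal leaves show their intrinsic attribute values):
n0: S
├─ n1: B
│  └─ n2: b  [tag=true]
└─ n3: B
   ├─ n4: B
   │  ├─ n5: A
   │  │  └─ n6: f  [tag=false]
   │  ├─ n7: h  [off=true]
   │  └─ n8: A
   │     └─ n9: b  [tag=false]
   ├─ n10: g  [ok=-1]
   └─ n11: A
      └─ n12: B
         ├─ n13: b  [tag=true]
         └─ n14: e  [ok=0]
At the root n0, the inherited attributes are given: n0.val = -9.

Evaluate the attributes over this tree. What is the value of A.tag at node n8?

"mnnwxym"

1. n0.val = -9  [given at root]
2. n1.off = "wn"  ["wn"]
3. n1.tag = 8  [S.val * 2 + 26]
4. n2.tag = true  [terminal]
5. n1.cnt = false  [false]
6. n3.off = "xy"  ["xy"]
7. n3.tag = -6  [-6]
8. n4.off = "wxy"  ["w" ++ B₀.off]
9. n4.tag = 5  [B₀.tag + 11]
10. n5.tag = "nn"  ["nn"]
11. n5.wid = "wxym"  [B.off ++ "m"]
12. n6.tag = false  [terminal]
13. n5.lab = "nnwxym"  [A.tag ++ A.wid]
14. n7.off = true  [terminal]
15. n8.tag = "mnnwxym"  ["m" ++ A₀.lab]
16. n8.wid = "kz"  ["kz"]
17. n9.tag = false  [terminal]
18. n8.lab = "xkz"  ["x" ++ A.wid]
19. n4.cnt = true  [B.tag > 4]
20. n10.ok = -1  [terminal]
21. n11.tag = "uxy"  ["u" ++ B₀.off]
22. n11.wid = "kxy"  ["k" ++ B₀.off]
23. n12.off = "uxykxy"  [A.tag ++ A.wid]
24. n12.tag = 12  [12]
25. n13.tag = true  [terminal]
26. n14.ok = 0  [terminal]
27. n12.cnt = false  [false]
28. n11.lab = "kxyuxy"  [A.wid ++ A.tag]
29. n3.cnt = false  [not B₁.cnt]
30. n0.sig = false  [S.val > -9]
31. n0.lim = true  [not B₀.cnt]
32. n0.ok = 9  [S.val * -2 - 9]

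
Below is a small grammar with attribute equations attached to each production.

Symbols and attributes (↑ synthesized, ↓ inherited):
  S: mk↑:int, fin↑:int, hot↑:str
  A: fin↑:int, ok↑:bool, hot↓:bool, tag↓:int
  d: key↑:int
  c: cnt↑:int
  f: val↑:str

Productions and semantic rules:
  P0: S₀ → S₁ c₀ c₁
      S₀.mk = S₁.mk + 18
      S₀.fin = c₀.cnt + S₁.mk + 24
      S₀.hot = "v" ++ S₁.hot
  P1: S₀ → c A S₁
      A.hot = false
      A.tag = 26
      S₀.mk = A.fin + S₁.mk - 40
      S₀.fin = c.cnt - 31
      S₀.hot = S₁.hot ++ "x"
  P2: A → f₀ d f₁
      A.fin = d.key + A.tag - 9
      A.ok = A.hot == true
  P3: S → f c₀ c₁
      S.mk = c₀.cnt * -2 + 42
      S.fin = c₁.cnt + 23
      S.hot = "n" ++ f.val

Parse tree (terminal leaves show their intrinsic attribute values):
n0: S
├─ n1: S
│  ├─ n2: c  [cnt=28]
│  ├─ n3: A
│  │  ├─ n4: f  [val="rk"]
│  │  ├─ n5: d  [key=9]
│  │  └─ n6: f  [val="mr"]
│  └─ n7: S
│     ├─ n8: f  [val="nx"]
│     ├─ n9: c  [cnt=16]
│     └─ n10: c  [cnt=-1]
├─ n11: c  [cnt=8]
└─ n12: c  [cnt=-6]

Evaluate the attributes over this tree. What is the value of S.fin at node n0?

1. n2.cnt = 28  [terminal]
2. n3.hot = false  [false]
3. n3.tag = 26  [26]
4. n4.val = "rk"  [terminal]
5. n5.key = 9  [terminal]
6. n6.val = "mr"  [terminal]
7. n3.fin = 26  [d.key + A.tag - 9]
8. n3.ok = false  [A.hot == true]
9. n8.val = "nx"  [terminal]
10. n9.cnt = 16  [terminal]
11. n10.cnt = -1  [terminal]
12. n7.mk = 10  [c₀.cnt * -2 + 42]
13. n7.fin = 22  [c₁.cnt + 23]
14. n7.hot = "nnx"  ["n" ++ f.val]
15. n1.mk = -4  [A.fin + S₁.mk - 40]
16. n1.fin = -3  [c.cnt - 31]
17. n1.hot = "nnxx"  [S₁.hot ++ "x"]
18. n11.cnt = 8  [terminal]
19. n12.cnt = -6  [terminal]
20. n0.mk = 14  [S₁.mk + 18]
21. n0.fin = 28  [c₀.cnt + S₁.mk + 24]
22. n0.hot = "vnnxx"  ["v" ++ S₁.hot]

28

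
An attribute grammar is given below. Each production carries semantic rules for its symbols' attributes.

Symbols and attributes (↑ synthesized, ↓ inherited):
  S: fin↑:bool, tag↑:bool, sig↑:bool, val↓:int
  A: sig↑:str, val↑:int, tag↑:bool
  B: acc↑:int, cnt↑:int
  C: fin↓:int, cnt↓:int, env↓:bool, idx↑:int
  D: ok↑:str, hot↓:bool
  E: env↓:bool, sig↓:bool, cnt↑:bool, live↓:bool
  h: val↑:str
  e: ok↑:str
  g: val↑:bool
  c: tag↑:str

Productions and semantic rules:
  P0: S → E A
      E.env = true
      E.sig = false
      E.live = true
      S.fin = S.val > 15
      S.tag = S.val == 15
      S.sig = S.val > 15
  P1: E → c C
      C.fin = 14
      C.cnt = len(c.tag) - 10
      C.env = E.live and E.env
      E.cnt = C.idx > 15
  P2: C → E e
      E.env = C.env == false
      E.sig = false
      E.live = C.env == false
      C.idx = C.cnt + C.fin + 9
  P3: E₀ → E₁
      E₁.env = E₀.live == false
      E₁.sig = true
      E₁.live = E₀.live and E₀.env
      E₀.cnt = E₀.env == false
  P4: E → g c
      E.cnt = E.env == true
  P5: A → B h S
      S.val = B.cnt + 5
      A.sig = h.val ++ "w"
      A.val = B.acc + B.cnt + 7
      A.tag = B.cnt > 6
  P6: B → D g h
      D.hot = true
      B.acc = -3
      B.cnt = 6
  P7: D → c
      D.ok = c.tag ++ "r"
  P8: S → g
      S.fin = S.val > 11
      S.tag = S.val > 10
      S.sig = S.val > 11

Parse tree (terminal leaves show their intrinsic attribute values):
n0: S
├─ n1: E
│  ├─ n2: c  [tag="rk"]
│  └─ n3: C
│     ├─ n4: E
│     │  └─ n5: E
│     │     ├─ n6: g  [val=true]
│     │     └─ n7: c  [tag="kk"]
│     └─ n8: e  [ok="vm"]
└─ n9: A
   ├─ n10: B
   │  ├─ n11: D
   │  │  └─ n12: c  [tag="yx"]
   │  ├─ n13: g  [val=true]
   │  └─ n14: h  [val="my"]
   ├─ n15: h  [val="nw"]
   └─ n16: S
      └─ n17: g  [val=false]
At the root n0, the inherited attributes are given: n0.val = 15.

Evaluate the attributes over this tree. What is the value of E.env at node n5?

true

1. n0.val = 15  [given at root]
2. n1.env = true  [true]
3. n1.sig = false  [false]
4. n1.live = true  [true]
5. n2.tag = "rk"  [terminal]
6. n3.fin = 14  [14]
7. n3.cnt = -8  [len(c.tag) - 10]
8. n3.env = true  [E.live and E.env]
9. n4.env = false  [C.env == false]
10. n4.sig = false  [false]
11. n4.live = false  [C.env == false]
12. n5.env = true  [E₀.live == false]
13. n5.sig = true  [true]
14. n5.live = false  [E₀.live and E₀.env]
15. n6.val = true  [terminal]
16. n7.tag = "kk"  [terminal]
17. n5.cnt = true  [E.env == true]
18. n4.cnt = true  [E₀.env == false]
19. n8.ok = "vm"  [terminal]
20. n3.idx = 15  [C.cnt + C.fin + 9]
21. n1.cnt = false  [C.idx > 15]
22. n11.hot = true  [true]
23. n12.tag = "yx"  [terminal]
24. n11.ok = "yxr"  [c.tag ++ "r"]
25. n13.val = true  [terminal]
26. n14.val = "my"  [terminal]
27. n10.acc = -3  [-3]
28. n10.cnt = 6  [6]
29. n15.val = "nw"  [terminal]
30. n16.val = 11  [B.cnt + 5]
31. n17.val = false  [terminal]
32. n16.fin = false  [S.val > 11]
33. n16.tag = true  [S.val > 10]
34. n16.sig = false  [S.val > 11]
35. n9.sig = "nww"  [h.val ++ "w"]
36. n9.val = 10  [B.acc + B.cnt + 7]
37. n9.tag = false  [B.cnt > 6]
38. n0.fin = false  [S.val > 15]
39. n0.tag = true  [S.val == 15]
40. n0.sig = false  [S.val > 15]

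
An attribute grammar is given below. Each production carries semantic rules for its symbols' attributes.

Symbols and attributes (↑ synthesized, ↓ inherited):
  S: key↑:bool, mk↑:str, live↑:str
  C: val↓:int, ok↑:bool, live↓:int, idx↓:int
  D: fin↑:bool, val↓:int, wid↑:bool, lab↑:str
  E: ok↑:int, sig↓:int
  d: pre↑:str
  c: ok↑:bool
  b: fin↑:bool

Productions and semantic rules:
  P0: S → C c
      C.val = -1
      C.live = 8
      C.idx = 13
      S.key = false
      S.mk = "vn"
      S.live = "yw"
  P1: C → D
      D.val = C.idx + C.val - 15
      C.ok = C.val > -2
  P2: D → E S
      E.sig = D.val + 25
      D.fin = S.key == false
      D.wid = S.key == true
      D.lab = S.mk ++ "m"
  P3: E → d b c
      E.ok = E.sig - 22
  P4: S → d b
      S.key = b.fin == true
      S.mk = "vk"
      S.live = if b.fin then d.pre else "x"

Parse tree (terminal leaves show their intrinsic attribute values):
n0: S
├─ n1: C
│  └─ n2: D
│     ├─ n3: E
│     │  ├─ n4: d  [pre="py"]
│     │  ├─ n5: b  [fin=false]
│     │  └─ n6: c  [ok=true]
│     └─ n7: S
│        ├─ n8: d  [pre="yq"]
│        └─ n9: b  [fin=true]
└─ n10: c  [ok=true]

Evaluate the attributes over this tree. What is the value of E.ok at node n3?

1. n1.val = -1  [-1]
2. n1.live = 8  [8]
3. n1.idx = 13  [13]
4. n2.val = -3  [C.idx + C.val - 15]
5. n3.sig = 22  [D.val + 25]
6. n4.pre = "py"  [terminal]
7. n5.fin = false  [terminal]
8. n6.ok = true  [terminal]
9. n3.ok = 0  [E.sig - 22]
10. n8.pre = "yq"  [terminal]
11. n9.fin = true  [terminal]
12. n7.key = true  [b.fin == true]
13. n7.mk = "vk"  ["vk"]
14. n7.live = "yq"  [if b.fin then d.pre else "x"]
15. n2.fin = false  [S.key == false]
16. n2.wid = true  [S.key == true]
17. n2.lab = "vkm"  [S.mk ++ "m"]
18. n1.ok = true  [C.val > -2]
19. n10.ok = true  [terminal]
20. n0.key = false  [false]
21. n0.mk = "vn"  ["vn"]
22. n0.live = "yw"  ["yw"]

0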